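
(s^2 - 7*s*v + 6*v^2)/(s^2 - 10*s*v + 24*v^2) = (s - v)/(s - 4*v)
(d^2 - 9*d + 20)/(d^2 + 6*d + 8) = (d^2 - 9*d + 20)/(d^2 + 6*d + 8)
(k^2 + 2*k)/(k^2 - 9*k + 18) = k*(k + 2)/(k^2 - 9*k + 18)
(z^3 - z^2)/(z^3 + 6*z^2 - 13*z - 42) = z^2*(z - 1)/(z^3 + 6*z^2 - 13*z - 42)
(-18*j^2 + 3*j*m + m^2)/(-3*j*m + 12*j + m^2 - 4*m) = (6*j + m)/(m - 4)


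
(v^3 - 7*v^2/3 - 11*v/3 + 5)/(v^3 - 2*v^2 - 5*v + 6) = (v + 5/3)/(v + 2)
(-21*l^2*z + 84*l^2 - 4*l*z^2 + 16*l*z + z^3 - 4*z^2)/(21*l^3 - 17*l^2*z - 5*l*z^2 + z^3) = (z - 4)/(-l + z)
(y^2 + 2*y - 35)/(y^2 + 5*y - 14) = (y - 5)/(y - 2)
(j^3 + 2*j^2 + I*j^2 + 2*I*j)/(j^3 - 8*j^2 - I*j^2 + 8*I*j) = (j^2 + j*(2 + I) + 2*I)/(j^2 - j*(8 + I) + 8*I)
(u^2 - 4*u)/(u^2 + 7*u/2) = 2*(u - 4)/(2*u + 7)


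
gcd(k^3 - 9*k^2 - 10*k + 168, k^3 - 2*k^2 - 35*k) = k - 7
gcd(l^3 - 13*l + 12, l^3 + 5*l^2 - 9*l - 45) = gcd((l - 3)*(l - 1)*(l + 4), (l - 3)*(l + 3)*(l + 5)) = l - 3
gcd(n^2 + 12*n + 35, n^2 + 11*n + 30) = n + 5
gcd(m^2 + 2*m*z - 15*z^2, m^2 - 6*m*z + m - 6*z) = 1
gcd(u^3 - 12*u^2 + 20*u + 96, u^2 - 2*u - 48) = u - 8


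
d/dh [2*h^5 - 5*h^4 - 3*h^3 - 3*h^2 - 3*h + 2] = 10*h^4 - 20*h^3 - 9*h^2 - 6*h - 3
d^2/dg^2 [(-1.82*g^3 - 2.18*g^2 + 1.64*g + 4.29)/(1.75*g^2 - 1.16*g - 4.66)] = (-7.105427357601e-15*g^5 + 7.105427357601e-15*g^4 - 33.3879839999999*g^3 - 86.867802*g^2 - 209.141352*g - 30.895236)/(5.359375*g^6 - 10.6575*g^5 - 35.74935*g^4 + 55.197904*g^3 + 95.195412*g^2 - 75.570288*g - 101.194696)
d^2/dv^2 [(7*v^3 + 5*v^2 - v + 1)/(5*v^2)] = 2*(3 - v)/(5*v^4)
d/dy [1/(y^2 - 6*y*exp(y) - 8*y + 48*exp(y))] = 2*(3*y*exp(y) - y - 21*exp(y) + 4)/(y^2 - 6*y*exp(y) - 8*y + 48*exp(y))^2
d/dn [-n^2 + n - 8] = 1 - 2*n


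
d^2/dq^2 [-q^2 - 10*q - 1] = -2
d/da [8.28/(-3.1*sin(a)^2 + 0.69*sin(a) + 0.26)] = (51.336*sin(a) - 5.7132)*cos(a)/(-3.1*sin(a)^2 + 0.69*sin(a) + 0.26)^2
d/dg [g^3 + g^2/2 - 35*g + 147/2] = 3*g^2 + g - 35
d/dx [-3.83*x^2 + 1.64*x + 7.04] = 1.64 - 7.66*x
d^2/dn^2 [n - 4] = 0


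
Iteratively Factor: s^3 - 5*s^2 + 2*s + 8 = (s + 1)*(s^2 - 6*s + 8) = (s - 2)*(s + 1)*(s - 4)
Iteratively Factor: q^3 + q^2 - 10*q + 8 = (q - 2)*(q^2 + 3*q - 4) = (q - 2)*(q - 1)*(q + 4)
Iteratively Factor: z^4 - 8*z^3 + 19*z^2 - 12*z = (z - 3)*(z^3 - 5*z^2 + 4*z) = (z - 3)*(z - 1)*(z^2 - 4*z) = (z - 4)*(z - 3)*(z - 1)*(z)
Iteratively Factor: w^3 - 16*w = (w)*(w^2 - 16) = w*(w - 4)*(w + 4)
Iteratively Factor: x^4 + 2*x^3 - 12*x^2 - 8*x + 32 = (x + 2)*(x^3 - 12*x + 16) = (x + 2)*(x + 4)*(x^2 - 4*x + 4) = (x - 2)*(x + 2)*(x + 4)*(x - 2)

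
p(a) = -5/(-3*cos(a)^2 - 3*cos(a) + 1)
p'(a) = -5*(-6*sin(a)*cos(a) - 3*sin(a))/(-3*cos(a)^2 - 3*cos(a) + 1)^2 = 15*(2*cos(a) + 1)*sin(a)/(3*cos(a)^2 + 3*cos(a) - 1)^2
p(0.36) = 1.13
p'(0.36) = 0.77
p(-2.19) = -2.89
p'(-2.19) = 0.66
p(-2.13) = -2.86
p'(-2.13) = 0.25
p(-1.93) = -2.97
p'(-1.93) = -1.47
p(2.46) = -3.29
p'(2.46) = -2.26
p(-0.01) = 1.00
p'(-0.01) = -0.02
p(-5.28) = 3.38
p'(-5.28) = 11.98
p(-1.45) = -8.40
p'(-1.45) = -52.21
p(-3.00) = -4.86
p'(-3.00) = 1.96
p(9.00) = -4.02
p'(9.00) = -3.29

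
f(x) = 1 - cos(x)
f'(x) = sin(x)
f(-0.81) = 0.31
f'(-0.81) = -0.72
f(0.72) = 0.25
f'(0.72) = 0.66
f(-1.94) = 1.36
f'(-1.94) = -0.93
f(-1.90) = 1.32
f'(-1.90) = -0.95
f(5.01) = 0.71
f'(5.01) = -0.96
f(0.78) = 0.29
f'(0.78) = 0.70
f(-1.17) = 0.61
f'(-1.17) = -0.92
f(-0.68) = 0.22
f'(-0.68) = -0.63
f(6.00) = 0.04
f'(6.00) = -0.28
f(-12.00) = 0.16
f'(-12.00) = 0.54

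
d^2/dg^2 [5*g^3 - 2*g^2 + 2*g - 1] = 30*g - 4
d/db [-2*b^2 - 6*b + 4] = -4*b - 6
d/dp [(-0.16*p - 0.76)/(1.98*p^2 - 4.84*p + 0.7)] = (0.3168*p^2 + 3.0096*p - 3.7904)/(3.9204*p^4 - 19.1664*p^3 + 26.1976*p^2 - 6.776*p + 0.49)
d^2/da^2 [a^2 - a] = 2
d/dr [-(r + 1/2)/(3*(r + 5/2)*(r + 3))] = (4*r^2 + 4*r - 19)/(3*(4*r^4 + 44*r^3 + 181*r^2 + 330*r + 225))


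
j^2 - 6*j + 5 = (j - 5)*(j - 1)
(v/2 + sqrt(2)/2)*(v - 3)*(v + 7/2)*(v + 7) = v^4/2 + sqrt(2)*v^3/2 + 15*v^3/4 - 7*v^2/2 + 15*sqrt(2)*v^2/4 - 147*v/4 - 7*sqrt(2)*v/2 - 147*sqrt(2)/4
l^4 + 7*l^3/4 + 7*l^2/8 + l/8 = l*(l + 1/4)*(l + 1/2)*(l + 1)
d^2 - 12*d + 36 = (d - 6)^2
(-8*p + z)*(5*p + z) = -40*p^2 - 3*p*z + z^2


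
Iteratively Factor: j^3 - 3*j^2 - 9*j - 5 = (j - 5)*(j^2 + 2*j + 1) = (j - 5)*(j + 1)*(j + 1)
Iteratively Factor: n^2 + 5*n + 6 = (n + 2)*(n + 3)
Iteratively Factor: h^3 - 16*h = (h - 4)*(h^2 + 4*h) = (h - 4)*(h + 4)*(h)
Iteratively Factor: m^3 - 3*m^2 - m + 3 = (m - 1)*(m^2 - 2*m - 3) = (m - 1)*(m + 1)*(m - 3)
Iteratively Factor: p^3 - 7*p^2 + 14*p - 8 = (p - 2)*(p^2 - 5*p + 4) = (p - 4)*(p - 2)*(p - 1)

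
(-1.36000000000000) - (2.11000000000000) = -3.47000000000000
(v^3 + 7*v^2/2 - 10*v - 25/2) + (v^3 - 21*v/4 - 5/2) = 2*v^3 + 7*v^2/2 - 61*v/4 - 15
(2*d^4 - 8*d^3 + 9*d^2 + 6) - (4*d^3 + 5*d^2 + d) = 2*d^4 - 12*d^3 + 4*d^2 - d + 6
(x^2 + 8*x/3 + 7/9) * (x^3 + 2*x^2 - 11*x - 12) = x^5 + 14*x^4/3 - 44*x^3/9 - 358*x^2/9 - 365*x/9 - 28/3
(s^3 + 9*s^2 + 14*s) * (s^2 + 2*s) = s^5 + 11*s^4 + 32*s^3 + 28*s^2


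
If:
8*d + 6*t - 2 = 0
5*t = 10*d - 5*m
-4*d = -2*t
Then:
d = 1/10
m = 0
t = 1/5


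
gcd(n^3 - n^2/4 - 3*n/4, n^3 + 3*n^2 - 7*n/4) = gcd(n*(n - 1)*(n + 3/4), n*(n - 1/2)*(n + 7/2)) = n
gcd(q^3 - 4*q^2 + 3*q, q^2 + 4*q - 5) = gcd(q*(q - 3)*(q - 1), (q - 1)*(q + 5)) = q - 1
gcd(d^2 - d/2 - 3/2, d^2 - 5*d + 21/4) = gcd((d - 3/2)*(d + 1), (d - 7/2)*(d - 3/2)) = d - 3/2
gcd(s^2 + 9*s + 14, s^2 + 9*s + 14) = s^2 + 9*s + 14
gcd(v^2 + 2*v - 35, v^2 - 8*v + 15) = v - 5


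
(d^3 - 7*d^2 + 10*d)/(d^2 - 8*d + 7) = d*(d^2 - 7*d + 10)/(d^2 - 8*d + 7)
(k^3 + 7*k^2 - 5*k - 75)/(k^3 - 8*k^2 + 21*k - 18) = (k^2 + 10*k + 25)/(k^2 - 5*k + 6)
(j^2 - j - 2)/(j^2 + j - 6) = (j + 1)/(j + 3)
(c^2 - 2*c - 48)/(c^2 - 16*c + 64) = (c + 6)/(c - 8)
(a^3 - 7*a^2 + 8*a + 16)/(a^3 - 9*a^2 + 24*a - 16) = (a + 1)/(a - 1)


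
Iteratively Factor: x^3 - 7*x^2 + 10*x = (x - 2)*(x^2 - 5*x) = x*(x - 2)*(x - 5)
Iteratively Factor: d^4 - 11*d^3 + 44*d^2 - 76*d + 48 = (d - 2)*(d^3 - 9*d^2 + 26*d - 24) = (d - 3)*(d - 2)*(d^2 - 6*d + 8) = (d - 4)*(d - 3)*(d - 2)*(d - 2)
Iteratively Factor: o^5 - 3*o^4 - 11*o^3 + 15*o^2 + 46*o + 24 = (o - 4)*(o^4 + o^3 - 7*o^2 - 13*o - 6) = (o - 4)*(o - 3)*(o^3 + 4*o^2 + 5*o + 2) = (o - 4)*(o - 3)*(o + 2)*(o^2 + 2*o + 1) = (o - 4)*(o - 3)*(o + 1)*(o + 2)*(o + 1)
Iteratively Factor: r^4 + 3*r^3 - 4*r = (r - 1)*(r^3 + 4*r^2 + 4*r) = r*(r - 1)*(r^2 + 4*r + 4) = r*(r - 1)*(r + 2)*(r + 2)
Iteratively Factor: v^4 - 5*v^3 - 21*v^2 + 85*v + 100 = (v + 4)*(v^3 - 9*v^2 + 15*v + 25) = (v - 5)*(v + 4)*(v^2 - 4*v - 5) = (v - 5)^2*(v + 4)*(v + 1)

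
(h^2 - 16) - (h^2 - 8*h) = 8*h - 16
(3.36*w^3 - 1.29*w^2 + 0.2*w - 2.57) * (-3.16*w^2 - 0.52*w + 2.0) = -10.6176*w^5 + 2.3292*w^4 + 6.7588*w^3 + 5.4372*w^2 + 1.7364*w - 5.14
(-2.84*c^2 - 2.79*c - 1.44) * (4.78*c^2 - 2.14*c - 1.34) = -13.5752*c^4 - 7.2586*c^3 + 2.893*c^2 + 6.8202*c + 1.9296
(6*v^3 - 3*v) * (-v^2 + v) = -6*v^5 + 6*v^4 + 3*v^3 - 3*v^2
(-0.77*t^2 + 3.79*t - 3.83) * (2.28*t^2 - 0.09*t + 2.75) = -1.7556*t^4 + 8.7105*t^3 - 11.191*t^2 + 10.7672*t - 10.5325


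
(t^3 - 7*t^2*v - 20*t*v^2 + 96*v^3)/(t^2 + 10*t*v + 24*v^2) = (t^2 - 11*t*v + 24*v^2)/(t + 6*v)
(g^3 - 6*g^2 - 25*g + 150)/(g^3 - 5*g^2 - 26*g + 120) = (g - 5)/(g - 4)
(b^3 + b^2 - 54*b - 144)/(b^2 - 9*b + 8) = (b^2 + 9*b + 18)/(b - 1)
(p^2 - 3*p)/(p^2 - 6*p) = (p - 3)/(p - 6)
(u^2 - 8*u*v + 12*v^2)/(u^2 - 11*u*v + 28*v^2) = (u^2 - 8*u*v + 12*v^2)/(u^2 - 11*u*v + 28*v^2)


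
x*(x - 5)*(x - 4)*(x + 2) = x^4 - 7*x^3 + 2*x^2 + 40*x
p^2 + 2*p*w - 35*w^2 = (p - 5*w)*(p + 7*w)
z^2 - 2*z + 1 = (z - 1)^2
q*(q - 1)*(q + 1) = q^3 - q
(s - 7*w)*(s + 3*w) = s^2 - 4*s*w - 21*w^2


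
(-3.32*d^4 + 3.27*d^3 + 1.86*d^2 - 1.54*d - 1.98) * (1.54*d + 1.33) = -5.1128*d^5 + 0.6202*d^4 + 7.2135*d^3 + 0.1022*d^2 - 5.0974*d - 2.6334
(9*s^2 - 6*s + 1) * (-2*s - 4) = -18*s^3 - 24*s^2 + 22*s - 4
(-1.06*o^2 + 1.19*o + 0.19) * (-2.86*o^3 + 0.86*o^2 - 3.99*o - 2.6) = 3.0316*o^5 - 4.315*o^4 + 4.7094*o^3 - 1.8287*o^2 - 3.8521*o - 0.494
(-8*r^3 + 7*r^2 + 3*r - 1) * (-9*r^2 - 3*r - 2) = 72*r^5 - 39*r^4 - 32*r^3 - 14*r^2 - 3*r + 2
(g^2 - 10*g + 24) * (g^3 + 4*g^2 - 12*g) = g^5 - 6*g^4 - 28*g^3 + 216*g^2 - 288*g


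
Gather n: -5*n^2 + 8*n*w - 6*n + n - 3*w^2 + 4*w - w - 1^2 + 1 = -5*n^2 + n*(8*w - 5) - 3*w^2 + 3*w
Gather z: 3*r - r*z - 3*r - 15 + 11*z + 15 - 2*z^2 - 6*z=-2*z^2 + z*(5 - r)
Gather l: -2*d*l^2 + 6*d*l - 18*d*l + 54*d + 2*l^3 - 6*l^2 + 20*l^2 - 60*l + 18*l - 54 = 54*d + 2*l^3 + l^2*(14 - 2*d) + l*(-12*d - 42) - 54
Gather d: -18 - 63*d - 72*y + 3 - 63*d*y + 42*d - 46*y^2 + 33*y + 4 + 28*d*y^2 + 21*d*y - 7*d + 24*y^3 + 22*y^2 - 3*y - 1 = d*(28*y^2 - 42*y - 28) + 24*y^3 - 24*y^2 - 42*y - 12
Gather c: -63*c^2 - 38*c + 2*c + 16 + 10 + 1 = -63*c^2 - 36*c + 27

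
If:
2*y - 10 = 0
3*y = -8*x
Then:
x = -15/8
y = 5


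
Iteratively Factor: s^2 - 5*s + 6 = (s - 2)*(s - 3)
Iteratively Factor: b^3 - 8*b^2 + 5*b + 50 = (b - 5)*(b^2 - 3*b - 10) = (b - 5)*(b + 2)*(b - 5)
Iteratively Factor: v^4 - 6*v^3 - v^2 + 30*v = (v)*(v^3 - 6*v^2 - v + 30) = v*(v + 2)*(v^2 - 8*v + 15) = v*(v - 5)*(v + 2)*(v - 3)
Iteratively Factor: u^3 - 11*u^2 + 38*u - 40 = (u - 5)*(u^2 - 6*u + 8) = (u - 5)*(u - 2)*(u - 4)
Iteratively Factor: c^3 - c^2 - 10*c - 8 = (c + 2)*(c^2 - 3*c - 4) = (c + 1)*(c + 2)*(c - 4)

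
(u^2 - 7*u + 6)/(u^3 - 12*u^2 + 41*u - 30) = 1/(u - 5)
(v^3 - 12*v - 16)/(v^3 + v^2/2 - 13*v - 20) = 2*(v + 2)/(2*v + 5)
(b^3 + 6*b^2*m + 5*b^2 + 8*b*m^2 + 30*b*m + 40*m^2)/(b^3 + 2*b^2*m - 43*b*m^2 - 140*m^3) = (b^2 + 2*b*m + 5*b + 10*m)/(b^2 - 2*b*m - 35*m^2)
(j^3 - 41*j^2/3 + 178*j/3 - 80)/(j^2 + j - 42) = (3*j^2 - 23*j + 40)/(3*(j + 7))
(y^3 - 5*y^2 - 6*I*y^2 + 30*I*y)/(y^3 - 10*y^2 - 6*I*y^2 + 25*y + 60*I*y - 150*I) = y/(y - 5)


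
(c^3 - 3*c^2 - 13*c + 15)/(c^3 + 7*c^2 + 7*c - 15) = (c - 5)/(c + 5)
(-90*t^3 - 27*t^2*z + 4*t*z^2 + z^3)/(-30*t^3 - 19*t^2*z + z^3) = (6*t + z)/(2*t + z)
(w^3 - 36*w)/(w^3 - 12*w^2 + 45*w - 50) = w*(w^2 - 36)/(w^3 - 12*w^2 + 45*w - 50)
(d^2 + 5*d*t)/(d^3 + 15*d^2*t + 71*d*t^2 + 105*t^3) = d/(d^2 + 10*d*t + 21*t^2)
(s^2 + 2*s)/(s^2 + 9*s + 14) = s/(s + 7)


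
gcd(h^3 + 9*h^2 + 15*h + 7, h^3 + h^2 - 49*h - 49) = h^2 + 8*h + 7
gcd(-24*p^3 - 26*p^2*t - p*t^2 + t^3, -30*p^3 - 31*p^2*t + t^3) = 6*p^2 + 5*p*t - t^2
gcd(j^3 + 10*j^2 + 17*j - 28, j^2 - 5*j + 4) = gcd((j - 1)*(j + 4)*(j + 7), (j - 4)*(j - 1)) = j - 1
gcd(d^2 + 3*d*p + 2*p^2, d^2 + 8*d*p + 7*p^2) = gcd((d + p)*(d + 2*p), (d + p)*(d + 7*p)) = d + p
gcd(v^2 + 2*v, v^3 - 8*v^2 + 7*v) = v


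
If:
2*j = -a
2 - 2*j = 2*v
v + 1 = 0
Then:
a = -4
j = 2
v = -1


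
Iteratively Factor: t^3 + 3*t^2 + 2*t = (t + 1)*(t^2 + 2*t) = (t + 1)*(t + 2)*(t)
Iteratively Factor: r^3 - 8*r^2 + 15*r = (r)*(r^2 - 8*r + 15) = r*(r - 5)*(r - 3)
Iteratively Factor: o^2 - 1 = (o - 1)*(o + 1)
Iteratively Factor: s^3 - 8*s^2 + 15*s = (s - 3)*(s^2 - 5*s) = s*(s - 3)*(s - 5)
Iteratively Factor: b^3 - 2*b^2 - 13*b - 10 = (b - 5)*(b^2 + 3*b + 2) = (b - 5)*(b + 1)*(b + 2)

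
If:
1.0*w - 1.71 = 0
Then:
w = 1.71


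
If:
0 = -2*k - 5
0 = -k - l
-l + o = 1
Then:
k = -5/2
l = 5/2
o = 7/2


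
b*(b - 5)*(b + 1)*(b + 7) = b^4 + 3*b^3 - 33*b^2 - 35*b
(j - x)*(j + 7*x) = j^2 + 6*j*x - 7*x^2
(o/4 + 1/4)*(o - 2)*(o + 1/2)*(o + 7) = o^4/4 + 13*o^3/8 - 3*o^2/2 - 37*o/8 - 7/4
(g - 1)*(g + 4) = g^2 + 3*g - 4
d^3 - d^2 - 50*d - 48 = (d - 8)*(d + 1)*(d + 6)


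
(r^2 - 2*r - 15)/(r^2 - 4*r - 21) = (r - 5)/(r - 7)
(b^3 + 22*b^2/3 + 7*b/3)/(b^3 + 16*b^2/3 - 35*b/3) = (3*b + 1)/(3*b - 5)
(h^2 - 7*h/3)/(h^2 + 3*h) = (h - 7/3)/(h + 3)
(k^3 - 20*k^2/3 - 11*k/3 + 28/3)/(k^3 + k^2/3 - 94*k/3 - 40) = (k^2 - 8*k + 7)/(k^2 - k - 30)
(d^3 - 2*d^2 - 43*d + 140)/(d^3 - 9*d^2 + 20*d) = (d + 7)/d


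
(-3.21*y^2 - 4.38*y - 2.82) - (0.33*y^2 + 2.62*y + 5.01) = -3.54*y^2 - 7.0*y - 7.83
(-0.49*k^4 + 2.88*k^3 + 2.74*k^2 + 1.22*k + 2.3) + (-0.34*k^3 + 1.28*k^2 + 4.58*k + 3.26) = -0.49*k^4 + 2.54*k^3 + 4.02*k^2 + 5.8*k + 5.56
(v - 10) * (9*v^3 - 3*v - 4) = 9*v^4 - 90*v^3 - 3*v^2 + 26*v + 40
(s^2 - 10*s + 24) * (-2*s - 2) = -2*s^3 + 18*s^2 - 28*s - 48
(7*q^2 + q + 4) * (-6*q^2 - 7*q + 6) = -42*q^4 - 55*q^3 + 11*q^2 - 22*q + 24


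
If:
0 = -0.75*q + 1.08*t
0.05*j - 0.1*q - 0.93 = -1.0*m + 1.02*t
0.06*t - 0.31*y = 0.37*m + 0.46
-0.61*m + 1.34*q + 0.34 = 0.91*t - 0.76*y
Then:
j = 19.5608867700762 - 10.9057454528375*y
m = -1.0617169428038*y - 1.43670373284173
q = -1.98804645209774*y - 1.71792914763454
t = -1.38058781395677*y - 1.19300635252398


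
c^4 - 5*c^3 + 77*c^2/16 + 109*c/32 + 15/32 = (c - 3)*(c - 5/2)*(c + 1/4)^2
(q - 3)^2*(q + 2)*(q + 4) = q^4 - 19*q^2 + 6*q + 72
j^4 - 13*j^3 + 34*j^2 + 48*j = j*(j - 8)*(j - 6)*(j + 1)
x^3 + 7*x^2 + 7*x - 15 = (x - 1)*(x + 3)*(x + 5)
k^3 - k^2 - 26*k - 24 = (k - 6)*(k + 1)*(k + 4)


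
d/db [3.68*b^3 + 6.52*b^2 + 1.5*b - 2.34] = 11.04*b^2 + 13.04*b + 1.5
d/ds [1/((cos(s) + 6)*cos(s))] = 2*(cos(s) + 3)*sin(s)/((cos(s) + 6)^2*cos(s)^2)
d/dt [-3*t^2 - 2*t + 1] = -6*t - 2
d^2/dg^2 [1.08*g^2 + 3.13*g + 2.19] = 2.16000000000000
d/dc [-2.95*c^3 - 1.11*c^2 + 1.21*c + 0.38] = -8.85*c^2 - 2.22*c + 1.21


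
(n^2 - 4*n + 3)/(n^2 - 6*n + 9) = (n - 1)/(n - 3)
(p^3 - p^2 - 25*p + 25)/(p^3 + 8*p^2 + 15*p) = (p^2 - 6*p + 5)/(p*(p + 3))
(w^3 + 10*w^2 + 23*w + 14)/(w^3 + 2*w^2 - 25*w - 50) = (w^2 + 8*w + 7)/(w^2 - 25)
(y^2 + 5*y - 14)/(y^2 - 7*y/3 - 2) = 3*(-y^2 - 5*y + 14)/(-3*y^2 + 7*y + 6)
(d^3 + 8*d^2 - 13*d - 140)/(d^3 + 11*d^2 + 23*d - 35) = (d - 4)/(d - 1)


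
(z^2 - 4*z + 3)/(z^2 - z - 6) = (z - 1)/(z + 2)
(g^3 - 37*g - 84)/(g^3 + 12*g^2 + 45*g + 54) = (g^2 - 3*g - 28)/(g^2 + 9*g + 18)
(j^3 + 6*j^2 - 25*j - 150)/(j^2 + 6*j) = j - 25/j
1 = 1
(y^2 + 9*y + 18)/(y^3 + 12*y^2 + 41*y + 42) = (y + 6)/(y^2 + 9*y + 14)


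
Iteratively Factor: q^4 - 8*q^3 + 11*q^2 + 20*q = (q + 1)*(q^3 - 9*q^2 + 20*q) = (q - 5)*(q + 1)*(q^2 - 4*q) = q*(q - 5)*(q + 1)*(q - 4)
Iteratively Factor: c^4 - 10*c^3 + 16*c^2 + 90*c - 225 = (c - 5)*(c^3 - 5*c^2 - 9*c + 45) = (c - 5)*(c + 3)*(c^2 - 8*c + 15) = (c - 5)^2*(c + 3)*(c - 3)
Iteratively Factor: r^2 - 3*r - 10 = (r - 5)*(r + 2)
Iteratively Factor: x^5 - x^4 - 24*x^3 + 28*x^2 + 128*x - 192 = (x - 4)*(x^4 + 3*x^3 - 12*x^2 - 20*x + 48) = (x - 4)*(x - 2)*(x^3 + 5*x^2 - 2*x - 24) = (x - 4)*(x - 2)*(x + 4)*(x^2 + x - 6) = (x - 4)*(x - 2)^2*(x + 4)*(x + 3)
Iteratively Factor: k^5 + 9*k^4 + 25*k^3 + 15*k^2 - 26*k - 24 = (k - 1)*(k^4 + 10*k^3 + 35*k^2 + 50*k + 24) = (k - 1)*(k + 2)*(k^3 + 8*k^2 + 19*k + 12) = (k - 1)*(k + 1)*(k + 2)*(k^2 + 7*k + 12) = (k - 1)*(k + 1)*(k + 2)*(k + 3)*(k + 4)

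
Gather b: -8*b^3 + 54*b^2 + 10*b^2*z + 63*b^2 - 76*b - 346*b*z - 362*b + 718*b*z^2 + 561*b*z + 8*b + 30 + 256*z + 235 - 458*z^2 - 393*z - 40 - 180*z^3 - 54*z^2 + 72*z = -8*b^3 + b^2*(10*z + 117) + b*(718*z^2 + 215*z - 430) - 180*z^3 - 512*z^2 - 65*z + 225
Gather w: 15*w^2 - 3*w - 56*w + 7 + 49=15*w^2 - 59*w + 56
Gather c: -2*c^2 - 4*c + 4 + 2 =-2*c^2 - 4*c + 6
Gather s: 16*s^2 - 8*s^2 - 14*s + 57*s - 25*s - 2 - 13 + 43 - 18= 8*s^2 + 18*s + 10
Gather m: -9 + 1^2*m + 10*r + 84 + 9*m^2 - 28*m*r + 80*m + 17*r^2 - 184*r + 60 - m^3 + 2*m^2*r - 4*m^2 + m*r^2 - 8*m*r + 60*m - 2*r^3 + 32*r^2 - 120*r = -m^3 + m^2*(2*r + 5) + m*(r^2 - 36*r + 141) - 2*r^3 + 49*r^2 - 294*r + 135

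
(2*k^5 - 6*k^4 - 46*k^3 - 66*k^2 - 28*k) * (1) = 2*k^5 - 6*k^4 - 46*k^3 - 66*k^2 - 28*k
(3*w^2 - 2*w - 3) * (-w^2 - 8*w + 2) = -3*w^4 - 22*w^3 + 25*w^2 + 20*w - 6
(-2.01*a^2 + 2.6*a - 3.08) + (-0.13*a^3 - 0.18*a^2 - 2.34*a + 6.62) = -0.13*a^3 - 2.19*a^2 + 0.26*a + 3.54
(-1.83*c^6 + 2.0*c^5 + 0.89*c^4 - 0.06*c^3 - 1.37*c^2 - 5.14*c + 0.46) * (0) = 0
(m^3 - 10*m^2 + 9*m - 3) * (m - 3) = m^4 - 13*m^3 + 39*m^2 - 30*m + 9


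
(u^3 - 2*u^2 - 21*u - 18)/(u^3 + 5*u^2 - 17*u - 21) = (u^2 - 3*u - 18)/(u^2 + 4*u - 21)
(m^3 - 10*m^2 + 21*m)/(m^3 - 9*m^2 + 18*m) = (m - 7)/(m - 6)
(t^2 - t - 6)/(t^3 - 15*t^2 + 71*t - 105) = (t + 2)/(t^2 - 12*t + 35)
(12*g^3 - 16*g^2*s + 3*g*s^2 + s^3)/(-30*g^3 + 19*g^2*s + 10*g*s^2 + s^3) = (-2*g + s)/(5*g + s)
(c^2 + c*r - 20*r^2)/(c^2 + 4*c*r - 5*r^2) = (-c + 4*r)/(-c + r)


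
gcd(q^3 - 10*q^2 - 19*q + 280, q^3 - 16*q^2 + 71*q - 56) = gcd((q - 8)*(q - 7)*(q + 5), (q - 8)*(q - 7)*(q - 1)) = q^2 - 15*q + 56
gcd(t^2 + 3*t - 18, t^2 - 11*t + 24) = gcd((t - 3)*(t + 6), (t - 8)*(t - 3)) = t - 3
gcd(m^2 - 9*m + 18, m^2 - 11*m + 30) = m - 6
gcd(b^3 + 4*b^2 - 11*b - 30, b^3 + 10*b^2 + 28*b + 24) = b + 2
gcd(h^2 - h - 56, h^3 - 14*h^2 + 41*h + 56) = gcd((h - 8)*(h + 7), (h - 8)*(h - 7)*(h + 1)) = h - 8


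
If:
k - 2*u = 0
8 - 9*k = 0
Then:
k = 8/9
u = 4/9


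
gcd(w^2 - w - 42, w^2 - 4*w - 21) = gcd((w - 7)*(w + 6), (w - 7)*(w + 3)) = w - 7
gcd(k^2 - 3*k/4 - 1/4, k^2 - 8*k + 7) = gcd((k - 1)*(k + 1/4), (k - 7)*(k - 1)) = k - 1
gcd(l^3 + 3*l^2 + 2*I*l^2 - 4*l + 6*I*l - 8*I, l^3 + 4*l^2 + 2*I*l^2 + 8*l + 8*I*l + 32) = l + 4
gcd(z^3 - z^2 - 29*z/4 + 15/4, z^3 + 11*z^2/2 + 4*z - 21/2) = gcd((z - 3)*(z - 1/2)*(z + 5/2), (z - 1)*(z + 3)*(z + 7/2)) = 1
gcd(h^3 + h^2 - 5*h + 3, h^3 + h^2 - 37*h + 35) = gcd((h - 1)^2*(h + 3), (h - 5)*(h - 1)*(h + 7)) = h - 1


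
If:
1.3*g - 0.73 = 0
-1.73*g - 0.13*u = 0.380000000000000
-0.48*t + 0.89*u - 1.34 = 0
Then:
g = 0.56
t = -22.07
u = -10.40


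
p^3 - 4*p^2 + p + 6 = (p - 3)*(p - 2)*(p + 1)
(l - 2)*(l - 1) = l^2 - 3*l + 2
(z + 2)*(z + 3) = z^2 + 5*z + 6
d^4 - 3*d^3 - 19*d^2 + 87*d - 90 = (d - 3)^2*(d - 2)*(d + 5)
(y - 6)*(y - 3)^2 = y^3 - 12*y^2 + 45*y - 54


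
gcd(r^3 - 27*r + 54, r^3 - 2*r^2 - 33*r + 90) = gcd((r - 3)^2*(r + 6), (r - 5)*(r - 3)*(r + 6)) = r^2 + 3*r - 18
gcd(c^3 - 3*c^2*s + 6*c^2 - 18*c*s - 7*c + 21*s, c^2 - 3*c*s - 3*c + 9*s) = -c + 3*s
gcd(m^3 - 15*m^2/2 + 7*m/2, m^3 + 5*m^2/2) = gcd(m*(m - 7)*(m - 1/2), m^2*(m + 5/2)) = m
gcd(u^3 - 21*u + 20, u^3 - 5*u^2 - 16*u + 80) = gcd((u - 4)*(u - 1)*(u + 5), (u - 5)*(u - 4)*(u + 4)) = u - 4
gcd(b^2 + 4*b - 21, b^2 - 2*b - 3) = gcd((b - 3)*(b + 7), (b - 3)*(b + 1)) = b - 3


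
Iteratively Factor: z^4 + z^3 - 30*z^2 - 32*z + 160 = (z - 2)*(z^3 + 3*z^2 - 24*z - 80) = (z - 5)*(z - 2)*(z^2 + 8*z + 16) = (z - 5)*(z - 2)*(z + 4)*(z + 4)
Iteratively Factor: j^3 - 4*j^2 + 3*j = (j - 3)*(j^2 - j) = j*(j - 3)*(j - 1)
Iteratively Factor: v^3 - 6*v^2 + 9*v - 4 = (v - 1)*(v^2 - 5*v + 4) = (v - 4)*(v - 1)*(v - 1)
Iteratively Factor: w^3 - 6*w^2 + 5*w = (w - 1)*(w^2 - 5*w) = w*(w - 1)*(w - 5)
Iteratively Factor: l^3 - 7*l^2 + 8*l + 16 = (l - 4)*(l^2 - 3*l - 4) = (l - 4)^2*(l + 1)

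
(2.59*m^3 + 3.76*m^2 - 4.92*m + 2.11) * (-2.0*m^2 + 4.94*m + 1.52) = -5.18*m^5 + 5.2746*m^4 + 32.3512*m^3 - 22.8096*m^2 + 2.945*m + 3.2072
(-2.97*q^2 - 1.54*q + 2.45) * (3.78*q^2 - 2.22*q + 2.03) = -11.2266*q^4 + 0.772200000000001*q^3 + 6.6507*q^2 - 8.5652*q + 4.9735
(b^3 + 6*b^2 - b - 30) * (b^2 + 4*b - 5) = b^5 + 10*b^4 + 18*b^3 - 64*b^2 - 115*b + 150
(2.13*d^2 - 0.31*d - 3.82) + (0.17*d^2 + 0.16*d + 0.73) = 2.3*d^2 - 0.15*d - 3.09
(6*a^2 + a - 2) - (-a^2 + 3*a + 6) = 7*a^2 - 2*a - 8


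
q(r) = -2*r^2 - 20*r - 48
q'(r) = -4*r - 20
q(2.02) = -96.56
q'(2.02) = -28.08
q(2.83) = -120.62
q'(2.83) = -31.32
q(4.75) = -188.12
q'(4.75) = -39.00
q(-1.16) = -27.49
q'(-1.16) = -15.36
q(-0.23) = -43.51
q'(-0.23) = -19.08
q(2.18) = -101.10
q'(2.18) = -28.72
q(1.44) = -80.95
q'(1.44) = -25.76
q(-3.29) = -3.85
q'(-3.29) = -6.84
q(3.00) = -126.00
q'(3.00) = -32.00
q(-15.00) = -198.00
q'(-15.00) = 40.00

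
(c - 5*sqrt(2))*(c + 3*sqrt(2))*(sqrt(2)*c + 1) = sqrt(2)*c^3 - 3*c^2 - 32*sqrt(2)*c - 30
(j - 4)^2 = j^2 - 8*j + 16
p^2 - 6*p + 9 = (p - 3)^2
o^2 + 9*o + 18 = (o + 3)*(o + 6)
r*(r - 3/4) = r^2 - 3*r/4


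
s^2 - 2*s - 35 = (s - 7)*(s + 5)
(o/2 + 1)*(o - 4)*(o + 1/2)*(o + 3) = o^4/2 + 3*o^3/4 - 27*o^2/4 - 31*o/2 - 6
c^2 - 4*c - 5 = (c - 5)*(c + 1)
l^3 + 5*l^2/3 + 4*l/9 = l*(l + 1/3)*(l + 4/3)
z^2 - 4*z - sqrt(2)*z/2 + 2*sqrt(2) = (z - 4)*(z - sqrt(2)/2)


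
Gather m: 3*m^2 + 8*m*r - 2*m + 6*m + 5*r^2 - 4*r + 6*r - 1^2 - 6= 3*m^2 + m*(8*r + 4) + 5*r^2 + 2*r - 7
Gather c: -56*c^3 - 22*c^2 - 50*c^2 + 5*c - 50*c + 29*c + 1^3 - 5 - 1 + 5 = -56*c^3 - 72*c^2 - 16*c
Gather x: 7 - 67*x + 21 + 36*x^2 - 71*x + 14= 36*x^2 - 138*x + 42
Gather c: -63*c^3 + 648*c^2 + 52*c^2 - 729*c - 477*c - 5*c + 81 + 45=-63*c^3 + 700*c^2 - 1211*c + 126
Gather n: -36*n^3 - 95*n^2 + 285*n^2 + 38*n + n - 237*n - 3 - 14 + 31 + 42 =-36*n^3 + 190*n^2 - 198*n + 56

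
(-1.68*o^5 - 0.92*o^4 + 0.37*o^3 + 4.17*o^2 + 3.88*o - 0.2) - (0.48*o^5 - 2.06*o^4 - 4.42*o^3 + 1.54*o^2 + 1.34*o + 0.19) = -2.16*o^5 + 1.14*o^4 + 4.79*o^3 + 2.63*o^2 + 2.54*o - 0.39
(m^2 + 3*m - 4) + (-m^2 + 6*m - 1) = 9*m - 5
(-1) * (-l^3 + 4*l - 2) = l^3 - 4*l + 2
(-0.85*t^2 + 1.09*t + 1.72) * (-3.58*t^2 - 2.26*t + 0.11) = 3.043*t^4 - 1.9812*t^3 - 8.7145*t^2 - 3.7673*t + 0.1892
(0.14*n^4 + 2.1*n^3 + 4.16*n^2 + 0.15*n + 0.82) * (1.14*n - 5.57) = 0.1596*n^5 + 1.6142*n^4 - 6.9546*n^3 - 23.0002*n^2 + 0.0992999999999998*n - 4.5674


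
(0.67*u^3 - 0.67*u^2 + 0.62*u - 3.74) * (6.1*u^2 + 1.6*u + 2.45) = 4.087*u^5 - 3.015*u^4 + 4.3515*u^3 - 23.4635*u^2 - 4.465*u - 9.163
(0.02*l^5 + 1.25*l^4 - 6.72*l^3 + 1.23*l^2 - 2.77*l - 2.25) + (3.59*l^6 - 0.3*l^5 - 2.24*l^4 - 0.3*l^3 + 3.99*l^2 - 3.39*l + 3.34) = 3.59*l^6 - 0.28*l^5 - 0.99*l^4 - 7.02*l^3 + 5.22*l^2 - 6.16*l + 1.09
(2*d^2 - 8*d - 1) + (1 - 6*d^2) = -4*d^2 - 8*d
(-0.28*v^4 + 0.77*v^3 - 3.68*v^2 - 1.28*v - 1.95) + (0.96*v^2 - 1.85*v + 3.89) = -0.28*v^4 + 0.77*v^3 - 2.72*v^2 - 3.13*v + 1.94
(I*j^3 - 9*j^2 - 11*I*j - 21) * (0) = 0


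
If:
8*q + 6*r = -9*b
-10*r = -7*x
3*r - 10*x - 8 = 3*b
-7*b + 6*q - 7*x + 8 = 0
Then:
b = 5776/3127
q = -3684/3127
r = -3752/3127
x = -5360/3127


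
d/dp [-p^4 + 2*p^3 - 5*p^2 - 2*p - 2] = -4*p^3 + 6*p^2 - 10*p - 2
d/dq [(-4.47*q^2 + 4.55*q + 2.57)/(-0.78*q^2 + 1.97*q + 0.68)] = (-5.2569*q^2 - 2.07*q - 1.9689)/(0.6084*q^4 - 3.0732*q^3 + 2.8201*q^2 + 2.6792*q + 0.4624)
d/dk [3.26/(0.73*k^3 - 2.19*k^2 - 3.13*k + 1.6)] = (-7.1394*k^2 + 14.2788*k + 10.2038)/(0.73*k^3 - 2.19*k^2 - 3.13*k + 1.6)^2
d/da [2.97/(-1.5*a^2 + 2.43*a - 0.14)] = (8.91*a - 7.2171)/(1.5*a^2 - 2.43*a + 0.14)^2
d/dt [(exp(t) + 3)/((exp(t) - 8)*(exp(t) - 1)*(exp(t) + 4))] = 2*(-exp(3*t) - 2*exp(2*t) + 15*exp(t) + 58)*exp(t)/(exp(6*t) - 10*exp(5*t) - 31*exp(4*t) + 344*exp(3*t) + 464*exp(2*t) - 1792*exp(t) + 1024)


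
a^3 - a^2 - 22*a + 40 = (a - 4)*(a - 2)*(a + 5)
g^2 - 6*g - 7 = (g - 7)*(g + 1)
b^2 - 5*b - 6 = (b - 6)*(b + 1)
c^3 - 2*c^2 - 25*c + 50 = (c - 5)*(c - 2)*(c + 5)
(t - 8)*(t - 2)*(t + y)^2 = t^4 + 2*t^3*y - 10*t^3 + t^2*y^2 - 20*t^2*y + 16*t^2 - 10*t*y^2 + 32*t*y + 16*y^2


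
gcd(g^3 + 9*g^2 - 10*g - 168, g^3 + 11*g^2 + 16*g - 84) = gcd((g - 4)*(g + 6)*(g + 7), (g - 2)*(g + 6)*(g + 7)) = g^2 + 13*g + 42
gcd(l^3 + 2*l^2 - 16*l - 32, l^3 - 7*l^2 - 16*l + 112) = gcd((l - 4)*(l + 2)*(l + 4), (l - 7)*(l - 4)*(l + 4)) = l^2 - 16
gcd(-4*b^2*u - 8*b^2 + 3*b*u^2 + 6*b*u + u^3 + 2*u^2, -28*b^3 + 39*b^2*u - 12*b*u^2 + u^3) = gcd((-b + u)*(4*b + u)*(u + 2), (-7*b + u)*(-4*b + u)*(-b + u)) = -b + u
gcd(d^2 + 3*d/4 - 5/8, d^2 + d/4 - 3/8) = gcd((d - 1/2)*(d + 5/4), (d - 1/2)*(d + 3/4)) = d - 1/2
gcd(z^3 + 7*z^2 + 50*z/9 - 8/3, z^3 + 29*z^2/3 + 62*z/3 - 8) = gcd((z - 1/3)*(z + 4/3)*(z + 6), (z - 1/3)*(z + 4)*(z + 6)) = z^2 + 17*z/3 - 2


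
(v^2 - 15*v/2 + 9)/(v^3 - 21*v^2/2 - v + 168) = (2*v - 3)/(2*v^2 - 9*v - 56)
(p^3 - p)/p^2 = p - 1/p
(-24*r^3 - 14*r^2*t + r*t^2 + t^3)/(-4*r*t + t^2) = 6*r^2/t + 5*r + t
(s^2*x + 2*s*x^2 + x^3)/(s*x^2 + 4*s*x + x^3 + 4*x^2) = (s + x)/(x + 4)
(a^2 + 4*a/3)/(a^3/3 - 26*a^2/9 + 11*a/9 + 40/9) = 3*a*(3*a + 4)/(3*a^3 - 26*a^2 + 11*a + 40)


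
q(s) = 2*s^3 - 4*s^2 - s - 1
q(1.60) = -4.65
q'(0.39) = -3.21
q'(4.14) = 68.72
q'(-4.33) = 146.13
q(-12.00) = -4021.00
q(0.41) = -1.94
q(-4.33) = -234.03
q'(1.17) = -2.15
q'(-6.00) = 263.00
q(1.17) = -4.44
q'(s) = 6*s^2 - 8*s - 1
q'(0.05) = -1.38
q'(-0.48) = 4.22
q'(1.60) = 1.56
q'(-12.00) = 959.00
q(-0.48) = -1.66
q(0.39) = -1.88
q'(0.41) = -3.27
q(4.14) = 68.22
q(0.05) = -1.06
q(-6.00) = -571.00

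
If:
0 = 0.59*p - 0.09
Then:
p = 0.15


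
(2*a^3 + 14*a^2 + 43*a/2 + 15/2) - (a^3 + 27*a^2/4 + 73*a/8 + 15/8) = a^3 + 29*a^2/4 + 99*a/8 + 45/8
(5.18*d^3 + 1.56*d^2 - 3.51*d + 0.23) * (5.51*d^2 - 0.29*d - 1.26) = 28.5418*d^5 + 7.0934*d^4 - 26.3193*d^3 + 0.3196*d^2 + 4.3559*d - 0.2898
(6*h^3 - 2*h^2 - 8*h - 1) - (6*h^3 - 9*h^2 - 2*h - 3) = 7*h^2 - 6*h + 2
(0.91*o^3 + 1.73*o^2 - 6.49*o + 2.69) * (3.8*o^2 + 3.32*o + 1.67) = 3.458*o^5 + 9.5952*o^4 - 17.3987*o^3 - 8.4357*o^2 - 1.9075*o + 4.4923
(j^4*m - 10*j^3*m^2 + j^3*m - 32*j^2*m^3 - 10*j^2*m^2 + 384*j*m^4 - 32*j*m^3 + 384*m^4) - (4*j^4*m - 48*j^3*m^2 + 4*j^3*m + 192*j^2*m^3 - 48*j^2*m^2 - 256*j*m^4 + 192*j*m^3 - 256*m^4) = -3*j^4*m + 38*j^3*m^2 - 3*j^3*m - 224*j^2*m^3 + 38*j^2*m^2 + 640*j*m^4 - 224*j*m^3 + 640*m^4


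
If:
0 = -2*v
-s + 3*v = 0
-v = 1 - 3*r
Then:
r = 1/3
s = 0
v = 0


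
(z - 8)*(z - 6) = z^2 - 14*z + 48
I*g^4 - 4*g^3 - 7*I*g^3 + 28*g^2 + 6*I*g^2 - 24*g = g*(g - 6)*(g + 4*I)*(I*g - I)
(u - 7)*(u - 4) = u^2 - 11*u + 28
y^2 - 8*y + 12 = (y - 6)*(y - 2)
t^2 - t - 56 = (t - 8)*(t + 7)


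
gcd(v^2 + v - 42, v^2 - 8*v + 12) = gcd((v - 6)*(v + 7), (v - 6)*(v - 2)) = v - 6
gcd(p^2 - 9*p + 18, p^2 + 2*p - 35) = 1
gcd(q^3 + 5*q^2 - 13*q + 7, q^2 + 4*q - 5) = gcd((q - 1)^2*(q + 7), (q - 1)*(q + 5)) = q - 1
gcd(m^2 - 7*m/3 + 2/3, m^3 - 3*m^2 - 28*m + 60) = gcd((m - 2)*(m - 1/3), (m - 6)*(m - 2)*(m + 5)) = m - 2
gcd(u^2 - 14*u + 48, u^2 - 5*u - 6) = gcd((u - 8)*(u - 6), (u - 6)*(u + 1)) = u - 6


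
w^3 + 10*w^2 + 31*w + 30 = (w + 2)*(w + 3)*(w + 5)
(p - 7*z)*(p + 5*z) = p^2 - 2*p*z - 35*z^2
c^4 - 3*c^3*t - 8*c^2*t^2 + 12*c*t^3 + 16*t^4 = (c - 4*t)*(c - 2*t)*(c + t)*(c + 2*t)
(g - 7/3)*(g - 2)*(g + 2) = g^3 - 7*g^2/3 - 4*g + 28/3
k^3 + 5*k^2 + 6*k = k*(k + 2)*(k + 3)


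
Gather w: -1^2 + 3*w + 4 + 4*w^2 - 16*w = 4*w^2 - 13*w + 3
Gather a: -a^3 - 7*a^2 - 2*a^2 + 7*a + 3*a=-a^3 - 9*a^2 + 10*a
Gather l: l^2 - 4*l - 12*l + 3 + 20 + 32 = l^2 - 16*l + 55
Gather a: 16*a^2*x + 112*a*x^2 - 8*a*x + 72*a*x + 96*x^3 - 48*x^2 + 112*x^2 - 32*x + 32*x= 16*a^2*x + a*(112*x^2 + 64*x) + 96*x^3 + 64*x^2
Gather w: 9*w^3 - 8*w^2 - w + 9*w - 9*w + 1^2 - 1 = 9*w^3 - 8*w^2 - w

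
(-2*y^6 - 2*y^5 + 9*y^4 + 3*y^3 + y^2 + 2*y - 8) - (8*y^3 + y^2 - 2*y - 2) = -2*y^6 - 2*y^5 + 9*y^4 - 5*y^3 + 4*y - 6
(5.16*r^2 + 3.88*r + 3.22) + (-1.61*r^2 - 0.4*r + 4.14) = 3.55*r^2 + 3.48*r + 7.36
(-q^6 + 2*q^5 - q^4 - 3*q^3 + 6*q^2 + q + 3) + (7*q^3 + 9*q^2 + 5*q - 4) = -q^6 + 2*q^5 - q^4 + 4*q^3 + 15*q^2 + 6*q - 1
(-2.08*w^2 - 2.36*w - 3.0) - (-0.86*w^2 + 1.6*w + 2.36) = -1.22*w^2 - 3.96*w - 5.36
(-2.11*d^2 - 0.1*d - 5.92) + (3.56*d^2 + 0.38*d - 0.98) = 1.45*d^2 + 0.28*d - 6.9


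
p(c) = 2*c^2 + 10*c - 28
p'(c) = 4*c + 10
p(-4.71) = -30.73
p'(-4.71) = -8.84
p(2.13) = 2.37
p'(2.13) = 18.52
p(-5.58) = -21.53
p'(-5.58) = -12.32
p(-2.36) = -40.46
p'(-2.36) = 0.56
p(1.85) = -2.66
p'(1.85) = 17.40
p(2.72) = 14.00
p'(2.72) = 20.88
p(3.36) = 28.18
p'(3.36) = 23.44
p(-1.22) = -37.22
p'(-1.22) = 5.12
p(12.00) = 380.00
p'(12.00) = 58.00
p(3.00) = 20.00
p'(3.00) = 22.00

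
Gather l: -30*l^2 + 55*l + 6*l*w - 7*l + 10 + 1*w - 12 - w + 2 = -30*l^2 + l*(6*w + 48)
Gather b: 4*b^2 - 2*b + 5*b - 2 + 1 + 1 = 4*b^2 + 3*b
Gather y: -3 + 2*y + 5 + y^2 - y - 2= y^2 + y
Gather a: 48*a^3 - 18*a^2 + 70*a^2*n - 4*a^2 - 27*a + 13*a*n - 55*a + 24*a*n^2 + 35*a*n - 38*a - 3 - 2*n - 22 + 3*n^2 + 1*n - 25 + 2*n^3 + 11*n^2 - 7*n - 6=48*a^3 + a^2*(70*n - 22) + a*(24*n^2 + 48*n - 120) + 2*n^3 + 14*n^2 - 8*n - 56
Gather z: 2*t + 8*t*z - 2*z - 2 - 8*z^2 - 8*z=2*t - 8*z^2 + z*(8*t - 10) - 2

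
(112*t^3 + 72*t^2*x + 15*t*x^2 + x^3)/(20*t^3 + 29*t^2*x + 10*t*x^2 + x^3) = (28*t^2 + 11*t*x + x^2)/(5*t^2 + 6*t*x + x^2)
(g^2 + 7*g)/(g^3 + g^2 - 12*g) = (g + 7)/(g^2 + g - 12)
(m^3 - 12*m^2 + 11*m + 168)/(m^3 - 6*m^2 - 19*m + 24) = (m - 7)/(m - 1)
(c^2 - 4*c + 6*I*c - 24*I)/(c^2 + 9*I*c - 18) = (c - 4)/(c + 3*I)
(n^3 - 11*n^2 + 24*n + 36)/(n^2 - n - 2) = (n^2 - 12*n + 36)/(n - 2)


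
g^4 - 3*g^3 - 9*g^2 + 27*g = g*(g - 3)^2*(g + 3)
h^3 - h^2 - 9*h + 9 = (h - 3)*(h - 1)*(h + 3)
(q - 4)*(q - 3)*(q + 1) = q^3 - 6*q^2 + 5*q + 12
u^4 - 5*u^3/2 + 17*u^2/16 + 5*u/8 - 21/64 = (u - 7/4)*(u - 3/4)*(u - 1/2)*(u + 1/2)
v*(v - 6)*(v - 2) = v^3 - 8*v^2 + 12*v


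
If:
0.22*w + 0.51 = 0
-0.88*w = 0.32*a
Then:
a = 6.38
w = -2.32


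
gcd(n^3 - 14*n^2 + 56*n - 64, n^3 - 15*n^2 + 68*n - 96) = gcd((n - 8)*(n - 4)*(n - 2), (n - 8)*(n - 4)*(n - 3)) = n^2 - 12*n + 32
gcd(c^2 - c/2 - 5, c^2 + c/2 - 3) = c + 2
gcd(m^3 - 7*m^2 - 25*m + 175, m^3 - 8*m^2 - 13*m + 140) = m^2 - 12*m + 35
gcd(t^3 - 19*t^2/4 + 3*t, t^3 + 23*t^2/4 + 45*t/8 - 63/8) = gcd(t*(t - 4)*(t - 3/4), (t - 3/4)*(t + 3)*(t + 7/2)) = t - 3/4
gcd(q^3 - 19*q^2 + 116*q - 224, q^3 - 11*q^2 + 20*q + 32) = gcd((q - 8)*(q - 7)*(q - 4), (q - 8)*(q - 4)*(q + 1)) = q^2 - 12*q + 32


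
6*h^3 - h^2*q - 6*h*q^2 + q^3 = (-6*h + q)*(-h + q)*(h + q)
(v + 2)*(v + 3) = v^2 + 5*v + 6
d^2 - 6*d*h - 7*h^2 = (d - 7*h)*(d + h)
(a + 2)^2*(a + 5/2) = a^3 + 13*a^2/2 + 14*a + 10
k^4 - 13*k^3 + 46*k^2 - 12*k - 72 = (k - 6)^2*(k - 2)*(k + 1)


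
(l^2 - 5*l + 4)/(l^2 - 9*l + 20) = (l - 1)/(l - 5)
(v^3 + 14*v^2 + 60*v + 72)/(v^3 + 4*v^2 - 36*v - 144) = (v^2 + 8*v + 12)/(v^2 - 2*v - 24)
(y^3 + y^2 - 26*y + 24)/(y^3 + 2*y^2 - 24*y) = (y - 1)/y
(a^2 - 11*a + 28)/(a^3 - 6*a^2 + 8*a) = (a - 7)/(a*(a - 2))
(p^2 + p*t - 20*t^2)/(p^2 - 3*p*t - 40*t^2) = (p - 4*t)/(p - 8*t)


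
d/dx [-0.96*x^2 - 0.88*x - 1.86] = -1.92*x - 0.88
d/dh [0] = 0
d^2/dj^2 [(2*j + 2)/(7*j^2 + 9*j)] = 4*(49*j^3 + 147*j^2 + 189*j + 81)/(j^3*(343*j^3 + 1323*j^2 + 1701*j + 729))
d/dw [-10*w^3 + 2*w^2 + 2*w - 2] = -30*w^2 + 4*w + 2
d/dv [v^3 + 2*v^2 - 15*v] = 3*v^2 + 4*v - 15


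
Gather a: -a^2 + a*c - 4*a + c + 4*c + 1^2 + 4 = -a^2 + a*(c - 4) + 5*c + 5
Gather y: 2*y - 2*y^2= -2*y^2 + 2*y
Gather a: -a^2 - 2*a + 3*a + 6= -a^2 + a + 6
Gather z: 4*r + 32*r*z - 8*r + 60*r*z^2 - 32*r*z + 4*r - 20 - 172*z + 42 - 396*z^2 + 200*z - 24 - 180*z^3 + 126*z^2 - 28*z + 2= -180*z^3 + z^2*(60*r - 270)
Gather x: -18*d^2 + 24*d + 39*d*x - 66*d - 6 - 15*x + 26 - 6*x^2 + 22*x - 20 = -18*d^2 - 42*d - 6*x^2 + x*(39*d + 7)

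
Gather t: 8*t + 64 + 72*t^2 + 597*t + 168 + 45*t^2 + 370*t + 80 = 117*t^2 + 975*t + 312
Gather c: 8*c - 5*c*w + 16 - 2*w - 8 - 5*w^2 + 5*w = c*(8 - 5*w) - 5*w^2 + 3*w + 8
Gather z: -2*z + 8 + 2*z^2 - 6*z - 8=2*z^2 - 8*z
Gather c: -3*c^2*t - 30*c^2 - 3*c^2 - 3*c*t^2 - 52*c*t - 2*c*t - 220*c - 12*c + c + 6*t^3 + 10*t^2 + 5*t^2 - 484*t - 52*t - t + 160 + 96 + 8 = c^2*(-3*t - 33) + c*(-3*t^2 - 54*t - 231) + 6*t^3 + 15*t^2 - 537*t + 264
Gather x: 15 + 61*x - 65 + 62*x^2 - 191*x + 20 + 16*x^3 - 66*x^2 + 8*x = 16*x^3 - 4*x^2 - 122*x - 30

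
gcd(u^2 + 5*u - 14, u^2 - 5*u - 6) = 1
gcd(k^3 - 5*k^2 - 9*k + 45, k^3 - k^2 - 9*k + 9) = k^2 - 9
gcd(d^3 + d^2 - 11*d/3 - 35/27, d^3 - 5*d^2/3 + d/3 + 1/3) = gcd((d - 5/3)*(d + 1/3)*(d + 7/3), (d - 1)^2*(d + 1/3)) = d + 1/3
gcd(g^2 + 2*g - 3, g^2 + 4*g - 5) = g - 1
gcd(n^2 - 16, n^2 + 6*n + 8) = n + 4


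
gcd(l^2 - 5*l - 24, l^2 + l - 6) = l + 3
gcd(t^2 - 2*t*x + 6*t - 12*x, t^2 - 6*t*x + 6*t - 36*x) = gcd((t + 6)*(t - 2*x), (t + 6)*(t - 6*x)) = t + 6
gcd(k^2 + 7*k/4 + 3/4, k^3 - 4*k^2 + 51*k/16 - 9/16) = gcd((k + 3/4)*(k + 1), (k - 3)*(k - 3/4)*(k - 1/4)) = 1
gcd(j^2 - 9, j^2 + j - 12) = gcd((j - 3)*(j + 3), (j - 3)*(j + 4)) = j - 3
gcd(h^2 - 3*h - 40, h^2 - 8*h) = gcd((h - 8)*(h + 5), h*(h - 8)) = h - 8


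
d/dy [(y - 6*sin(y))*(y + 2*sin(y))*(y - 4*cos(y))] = -4*sqrt(2)*y^2*cos(y + pi/4) + 3*y^2 - 12*y*sin(2*y) - 8*sqrt(2)*y*sin(y + pi/4) + 16*y*cos(2*y) - 12*sin(y) + 8*sin(2*y) + 36*sin(3*y) + 6*cos(2*y) - 6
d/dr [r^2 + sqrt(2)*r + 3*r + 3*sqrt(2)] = 2*r + sqrt(2) + 3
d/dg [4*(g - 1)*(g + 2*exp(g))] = 8*g*exp(g) + 8*g - 4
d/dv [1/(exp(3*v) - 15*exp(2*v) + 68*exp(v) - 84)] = (-3*exp(2*v) + 30*exp(v) - 68)*exp(v)/(exp(3*v) - 15*exp(2*v) + 68*exp(v) - 84)^2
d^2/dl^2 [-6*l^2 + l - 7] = -12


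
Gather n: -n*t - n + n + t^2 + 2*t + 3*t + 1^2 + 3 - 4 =-n*t + t^2 + 5*t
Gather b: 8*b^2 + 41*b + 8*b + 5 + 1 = 8*b^2 + 49*b + 6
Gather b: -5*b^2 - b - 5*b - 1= -5*b^2 - 6*b - 1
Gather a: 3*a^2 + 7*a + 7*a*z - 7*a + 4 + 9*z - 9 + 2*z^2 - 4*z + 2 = 3*a^2 + 7*a*z + 2*z^2 + 5*z - 3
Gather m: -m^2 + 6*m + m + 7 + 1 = -m^2 + 7*m + 8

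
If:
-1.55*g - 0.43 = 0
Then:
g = -0.28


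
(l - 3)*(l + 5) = l^2 + 2*l - 15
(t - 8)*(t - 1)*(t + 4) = t^3 - 5*t^2 - 28*t + 32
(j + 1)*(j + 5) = j^2 + 6*j + 5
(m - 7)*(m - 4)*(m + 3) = m^3 - 8*m^2 - 5*m + 84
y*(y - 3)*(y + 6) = y^3 + 3*y^2 - 18*y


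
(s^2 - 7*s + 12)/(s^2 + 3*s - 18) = (s - 4)/(s + 6)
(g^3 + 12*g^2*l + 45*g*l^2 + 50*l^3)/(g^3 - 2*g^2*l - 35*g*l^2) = (g^2 + 7*g*l + 10*l^2)/(g*(g - 7*l))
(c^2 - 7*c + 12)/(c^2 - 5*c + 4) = (c - 3)/(c - 1)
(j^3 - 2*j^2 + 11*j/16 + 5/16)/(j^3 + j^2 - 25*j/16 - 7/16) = (4*j - 5)/(4*j + 7)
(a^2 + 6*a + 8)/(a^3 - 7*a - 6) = (a + 4)/(a^2 - 2*a - 3)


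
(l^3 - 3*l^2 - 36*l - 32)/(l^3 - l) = (l^2 - 4*l - 32)/(l*(l - 1))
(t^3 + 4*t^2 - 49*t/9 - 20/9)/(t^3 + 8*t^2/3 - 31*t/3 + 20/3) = (t + 1/3)/(t - 1)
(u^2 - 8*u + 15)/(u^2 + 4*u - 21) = (u - 5)/(u + 7)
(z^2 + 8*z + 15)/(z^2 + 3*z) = (z + 5)/z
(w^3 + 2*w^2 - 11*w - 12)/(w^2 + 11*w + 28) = (w^2 - 2*w - 3)/(w + 7)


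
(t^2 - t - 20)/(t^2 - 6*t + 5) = (t + 4)/(t - 1)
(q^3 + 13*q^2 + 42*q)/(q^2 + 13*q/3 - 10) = 3*q*(q + 7)/(3*q - 5)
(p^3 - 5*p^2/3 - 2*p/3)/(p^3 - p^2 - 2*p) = (p + 1/3)/(p + 1)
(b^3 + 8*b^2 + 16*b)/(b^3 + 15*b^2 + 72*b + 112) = b/(b + 7)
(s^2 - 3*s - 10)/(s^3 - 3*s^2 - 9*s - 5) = (s + 2)/(s^2 + 2*s + 1)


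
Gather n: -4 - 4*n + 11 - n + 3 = 10 - 5*n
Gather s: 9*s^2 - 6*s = 9*s^2 - 6*s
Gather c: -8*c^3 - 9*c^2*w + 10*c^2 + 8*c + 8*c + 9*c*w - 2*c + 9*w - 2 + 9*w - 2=-8*c^3 + c^2*(10 - 9*w) + c*(9*w + 14) + 18*w - 4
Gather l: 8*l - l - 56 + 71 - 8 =7*l + 7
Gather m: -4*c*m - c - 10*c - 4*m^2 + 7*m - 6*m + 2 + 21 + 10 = -11*c - 4*m^2 + m*(1 - 4*c) + 33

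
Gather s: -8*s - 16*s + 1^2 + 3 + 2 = 6 - 24*s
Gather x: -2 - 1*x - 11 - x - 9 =-2*x - 22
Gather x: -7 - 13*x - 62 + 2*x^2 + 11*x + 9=2*x^2 - 2*x - 60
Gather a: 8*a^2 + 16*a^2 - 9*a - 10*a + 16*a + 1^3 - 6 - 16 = 24*a^2 - 3*a - 21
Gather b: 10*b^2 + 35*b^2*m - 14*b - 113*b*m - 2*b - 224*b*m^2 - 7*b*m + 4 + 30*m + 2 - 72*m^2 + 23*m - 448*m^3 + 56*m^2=b^2*(35*m + 10) + b*(-224*m^2 - 120*m - 16) - 448*m^3 - 16*m^2 + 53*m + 6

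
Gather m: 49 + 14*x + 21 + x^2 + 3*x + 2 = x^2 + 17*x + 72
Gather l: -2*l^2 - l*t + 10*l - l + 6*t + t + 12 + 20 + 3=-2*l^2 + l*(9 - t) + 7*t + 35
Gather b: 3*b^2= 3*b^2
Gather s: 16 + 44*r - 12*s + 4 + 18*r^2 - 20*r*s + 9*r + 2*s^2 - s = 18*r^2 + 53*r + 2*s^2 + s*(-20*r - 13) + 20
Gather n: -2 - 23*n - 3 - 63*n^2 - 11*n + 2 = -63*n^2 - 34*n - 3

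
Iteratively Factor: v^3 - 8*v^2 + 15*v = (v)*(v^2 - 8*v + 15) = v*(v - 5)*(v - 3)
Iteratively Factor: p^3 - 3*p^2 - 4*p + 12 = (p - 2)*(p^2 - p - 6) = (p - 3)*(p - 2)*(p + 2)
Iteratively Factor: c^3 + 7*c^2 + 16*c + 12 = (c + 2)*(c^2 + 5*c + 6) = (c + 2)*(c + 3)*(c + 2)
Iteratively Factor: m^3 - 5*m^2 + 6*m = (m - 2)*(m^2 - 3*m) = (m - 3)*(m - 2)*(m)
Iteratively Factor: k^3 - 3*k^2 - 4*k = (k)*(k^2 - 3*k - 4) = k*(k + 1)*(k - 4)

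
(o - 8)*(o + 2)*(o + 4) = o^3 - 2*o^2 - 40*o - 64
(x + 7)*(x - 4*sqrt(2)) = x^2 - 4*sqrt(2)*x + 7*x - 28*sqrt(2)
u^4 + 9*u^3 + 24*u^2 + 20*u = u*(u + 2)^2*(u + 5)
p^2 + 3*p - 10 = (p - 2)*(p + 5)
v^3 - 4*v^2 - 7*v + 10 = (v - 5)*(v - 1)*(v + 2)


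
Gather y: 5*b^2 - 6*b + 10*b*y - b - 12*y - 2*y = 5*b^2 - 7*b + y*(10*b - 14)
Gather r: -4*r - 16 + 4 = -4*r - 12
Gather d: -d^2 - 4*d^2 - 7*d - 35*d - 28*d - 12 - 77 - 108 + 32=-5*d^2 - 70*d - 165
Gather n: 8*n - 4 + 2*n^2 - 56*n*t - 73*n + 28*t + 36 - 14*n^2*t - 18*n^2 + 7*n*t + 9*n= n^2*(-14*t - 16) + n*(-49*t - 56) + 28*t + 32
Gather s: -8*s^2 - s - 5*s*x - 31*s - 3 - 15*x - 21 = -8*s^2 + s*(-5*x - 32) - 15*x - 24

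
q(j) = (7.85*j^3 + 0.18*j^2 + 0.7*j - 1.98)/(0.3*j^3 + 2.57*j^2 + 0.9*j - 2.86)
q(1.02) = 6.91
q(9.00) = 13.29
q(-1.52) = -46.02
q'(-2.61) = 4.29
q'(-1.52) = -255.81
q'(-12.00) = 14.63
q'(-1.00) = -31.60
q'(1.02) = -22.20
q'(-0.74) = -8.63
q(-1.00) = 6.95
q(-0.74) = 2.49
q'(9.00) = 0.73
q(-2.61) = -20.41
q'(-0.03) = -0.07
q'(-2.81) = 5.79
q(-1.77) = -23.87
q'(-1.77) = -28.18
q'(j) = (-0.9*j^2 - 5.14*j - 0.9)*(7.85*j^3 + 0.18*j^2 + 0.7*j - 1.98)/(0.3*j^3 + 2.57*j^2 + 0.9*j - 2.86)^2 + (23.55*j^2 + 0.36*j + 0.7)/(0.3*j^3 + 2.57*j^2 + 0.9*j - 2.86) = (20.1205*j^4 + 13.71*j^3 - 67.208*j^2 + 9.1476*j - 0.22)/(0.09*j^6 + 1.542*j^5 + 7.1449*j^4 + 2.91*j^3 - 13.8904*j^2 - 5.148*j + 8.1796)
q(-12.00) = 83.65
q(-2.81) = -21.42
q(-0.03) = 0.69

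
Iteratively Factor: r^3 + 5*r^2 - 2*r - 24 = (r + 3)*(r^2 + 2*r - 8) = (r + 3)*(r + 4)*(r - 2)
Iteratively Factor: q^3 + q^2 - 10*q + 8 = (q + 4)*(q^2 - 3*q + 2) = (q - 1)*(q + 4)*(q - 2)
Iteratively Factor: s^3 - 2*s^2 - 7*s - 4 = (s + 1)*(s^2 - 3*s - 4) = (s + 1)^2*(s - 4)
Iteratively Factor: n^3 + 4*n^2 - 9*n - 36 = (n + 3)*(n^2 + n - 12) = (n + 3)*(n + 4)*(n - 3)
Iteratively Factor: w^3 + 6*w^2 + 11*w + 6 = (w + 1)*(w^2 + 5*w + 6) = (w + 1)*(w + 2)*(w + 3)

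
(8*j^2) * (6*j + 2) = 48*j^3 + 16*j^2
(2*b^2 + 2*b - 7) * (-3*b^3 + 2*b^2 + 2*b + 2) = -6*b^5 - 2*b^4 + 29*b^3 - 6*b^2 - 10*b - 14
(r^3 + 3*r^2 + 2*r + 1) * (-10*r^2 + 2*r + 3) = -10*r^5 - 28*r^4 - 11*r^3 + 3*r^2 + 8*r + 3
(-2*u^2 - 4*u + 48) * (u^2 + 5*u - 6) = -2*u^4 - 14*u^3 + 40*u^2 + 264*u - 288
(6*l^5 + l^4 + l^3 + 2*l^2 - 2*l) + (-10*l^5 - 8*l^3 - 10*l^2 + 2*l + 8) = -4*l^5 + l^4 - 7*l^3 - 8*l^2 + 8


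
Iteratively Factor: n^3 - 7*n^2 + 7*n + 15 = (n - 5)*(n^2 - 2*n - 3) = (n - 5)*(n - 3)*(n + 1)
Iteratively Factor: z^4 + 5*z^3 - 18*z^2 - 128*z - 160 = (z - 5)*(z^3 + 10*z^2 + 32*z + 32) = (z - 5)*(z + 4)*(z^2 + 6*z + 8) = (z - 5)*(z + 2)*(z + 4)*(z + 4)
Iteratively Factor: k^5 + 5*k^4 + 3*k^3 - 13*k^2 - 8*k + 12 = (k + 2)*(k^4 + 3*k^3 - 3*k^2 - 7*k + 6) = (k - 1)*(k + 2)*(k^3 + 4*k^2 + k - 6) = (k - 1)^2*(k + 2)*(k^2 + 5*k + 6) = (k - 1)^2*(k + 2)*(k + 3)*(k + 2)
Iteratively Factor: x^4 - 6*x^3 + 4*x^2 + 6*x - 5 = (x - 1)*(x^3 - 5*x^2 - x + 5) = (x - 1)^2*(x^2 - 4*x - 5) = (x - 1)^2*(x + 1)*(x - 5)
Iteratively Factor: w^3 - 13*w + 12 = (w - 3)*(w^2 + 3*w - 4) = (w - 3)*(w + 4)*(w - 1)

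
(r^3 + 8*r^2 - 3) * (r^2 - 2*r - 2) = r^5 + 6*r^4 - 18*r^3 - 19*r^2 + 6*r + 6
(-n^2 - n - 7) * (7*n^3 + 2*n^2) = -7*n^5 - 9*n^4 - 51*n^3 - 14*n^2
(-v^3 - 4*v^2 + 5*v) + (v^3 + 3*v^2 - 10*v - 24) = -v^2 - 5*v - 24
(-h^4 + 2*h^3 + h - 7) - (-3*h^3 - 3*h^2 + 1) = -h^4 + 5*h^3 + 3*h^2 + h - 8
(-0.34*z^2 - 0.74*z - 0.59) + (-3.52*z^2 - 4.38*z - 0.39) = -3.86*z^2 - 5.12*z - 0.98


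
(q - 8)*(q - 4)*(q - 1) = q^3 - 13*q^2 + 44*q - 32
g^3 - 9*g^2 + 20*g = g*(g - 5)*(g - 4)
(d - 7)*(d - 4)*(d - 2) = d^3 - 13*d^2 + 50*d - 56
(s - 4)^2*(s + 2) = s^3 - 6*s^2 + 32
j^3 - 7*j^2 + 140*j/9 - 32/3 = (j - 3)*(j - 8/3)*(j - 4/3)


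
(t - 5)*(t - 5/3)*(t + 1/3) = t^3 - 19*t^2/3 + 55*t/9 + 25/9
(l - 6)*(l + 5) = l^2 - l - 30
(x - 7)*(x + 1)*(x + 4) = x^3 - 2*x^2 - 31*x - 28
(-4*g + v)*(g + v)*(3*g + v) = -12*g^3 - 13*g^2*v + v^3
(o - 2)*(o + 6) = o^2 + 4*o - 12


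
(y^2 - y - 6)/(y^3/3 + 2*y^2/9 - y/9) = 9*(y^2 - y - 6)/(y*(3*y^2 + 2*y - 1))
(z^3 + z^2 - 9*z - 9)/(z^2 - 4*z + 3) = (z^2 + 4*z + 3)/(z - 1)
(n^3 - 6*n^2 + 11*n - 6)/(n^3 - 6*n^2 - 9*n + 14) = (n^2 - 5*n + 6)/(n^2 - 5*n - 14)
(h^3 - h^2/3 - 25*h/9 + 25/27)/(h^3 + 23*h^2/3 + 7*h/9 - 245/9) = (9*h^2 + 12*h - 5)/(3*(3*h^2 + 28*h + 49))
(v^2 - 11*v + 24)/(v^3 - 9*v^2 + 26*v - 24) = (v - 8)/(v^2 - 6*v + 8)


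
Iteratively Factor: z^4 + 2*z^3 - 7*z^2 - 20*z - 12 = (z + 2)*(z^3 - 7*z - 6) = (z + 2)^2*(z^2 - 2*z - 3) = (z + 1)*(z + 2)^2*(z - 3)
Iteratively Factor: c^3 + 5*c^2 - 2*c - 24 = (c - 2)*(c^2 + 7*c + 12) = (c - 2)*(c + 4)*(c + 3)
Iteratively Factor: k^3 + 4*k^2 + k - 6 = (k + 2)*(k^2 + 2*k - 3) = (k - 1)*(k + 2)*(k + 3)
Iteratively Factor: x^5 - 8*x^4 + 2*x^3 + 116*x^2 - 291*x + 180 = (x - 1)*(x^4 - 7*x^3 - 5*x^2 + 111*x - 180) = (x - 3)*(x - 1)*(x^3 - 4*x^2 - 17*x + 60) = (x - 5)*(x - 3)*(x - 1)*(x^2 + x - 12) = (x - 5)*(x - 3)^2*(x - 1)*(x + 4)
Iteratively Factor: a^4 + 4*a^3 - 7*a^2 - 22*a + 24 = (a - 2)*(a^3 + 6*a^2 + 5*a - 12) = (a - 2)*(a + 4)*(a^2 + 2*a - 3) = (a - 2)*(a - 1)*(a + 4)*(a + 3)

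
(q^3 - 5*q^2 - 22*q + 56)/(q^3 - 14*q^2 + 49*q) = (q^2 + 2*q - 8)/(q*(q - 7))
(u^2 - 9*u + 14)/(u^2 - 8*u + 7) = (u - 2)/(u - 1)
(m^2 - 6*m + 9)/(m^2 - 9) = (m - 3)/(m + 3)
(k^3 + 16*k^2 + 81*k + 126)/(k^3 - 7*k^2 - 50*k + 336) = (k^2 + 9*k + 18)/(k^2 - 14*k + 48)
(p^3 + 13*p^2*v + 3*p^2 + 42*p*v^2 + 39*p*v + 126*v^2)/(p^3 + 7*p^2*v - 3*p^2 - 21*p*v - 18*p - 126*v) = (p + 6*v)/(p - 6)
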